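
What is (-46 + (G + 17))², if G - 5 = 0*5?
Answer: 576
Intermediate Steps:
G = 5 (G = 5 + 0*5 = 5 + 0 = 5)
(-46 + (G + 17))² = (-46 + (5 + 17))² = (-46 + 22)² = (-24)² = 576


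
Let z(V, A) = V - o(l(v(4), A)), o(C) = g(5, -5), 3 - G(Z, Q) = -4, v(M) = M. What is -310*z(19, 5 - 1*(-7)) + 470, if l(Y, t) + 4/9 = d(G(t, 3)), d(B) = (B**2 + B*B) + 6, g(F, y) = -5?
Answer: -6970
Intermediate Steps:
G(Z, Q) = 7 (G(Z, Q) = 3 - 1*(-4) = 3 + 4 = 7)
d(B) = 6 + 2*B**2 (d(B) = (B**2 + B**2) + 6 = 2*B**2 + 6 = 6 + 2*B**2)
l(Y, t) = 932/9 (l(Y, t) = -4/9 + (6 + 2*7**2) = -4/9 + (6 + 2*49) = -4/9 + (6 + 98) = -4/9 + 104 = 932/9)
o(C) = -5
z(V, A) = 5 + V (z(V, A) = V - 1*(-5) = V + 5 = 5 + V)
-310*z(19, 5 - 1*(-7)) + 470 = -310*(5 + 19) + 470 = -310*24 + 470 = -7440 + 470 = -6970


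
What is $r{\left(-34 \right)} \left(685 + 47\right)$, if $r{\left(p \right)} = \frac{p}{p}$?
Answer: $732$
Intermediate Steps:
$r{\left(p \right)} = 1$
$r{\left(-34 \right)} \left(685 + 47\right) = 1 \left(685 + 47\right) = 1 \cdot 732 = 732$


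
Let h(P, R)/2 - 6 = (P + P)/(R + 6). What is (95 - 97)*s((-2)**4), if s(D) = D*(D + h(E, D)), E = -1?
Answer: -9792/11 ≈ -890.18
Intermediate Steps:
h(P, R) = 12 + 4*P/(6 + R) (h(P, R) = 12 + 2*((P + P)/(R + 6)) = 12 + 2*((2*P)/(6 + R)) = 12 + 2*(2*P/(6 + R)) = 12 + 4*P/(6 + R))
s(D) = D*(D + 4*(17 + 3*D)/(6 + D)) (s(D) = D*(D + 4*(18 - 1 + 3*D)/(6 + D)) = D*(D + 4*(17 + 3*D)/(6 + D)))
(95 - 97)*s((-2)**4) = (95 - 97)*((-2)**4*(68 + ((-2)**4)**2 + 18*(-2)**4)/(6 + (-2)**4)) = -32*(68 + 16**2 + 18*16)/(6 + 16) = -32*(68 + 256 + 288)/22 = -32*612/22 = -2*4896/11 = -9792/11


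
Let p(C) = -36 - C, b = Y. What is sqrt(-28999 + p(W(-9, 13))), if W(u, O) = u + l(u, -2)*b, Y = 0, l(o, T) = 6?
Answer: I*sqrt(29026) ≈ 170.37*I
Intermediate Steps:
b = 0
W(u, O) = u (W(u, O) = u + 6*0 = u + 0 = u)
sqrt(-28999 + p(W(-9, 13))) = sqrt(-28999 + (-36 - 1*(-9))) = sqrt(-28999 + (-36 + 9)) = sqrt(-28999 - 27) = sqrt(-29026) = I*sqrt(29026)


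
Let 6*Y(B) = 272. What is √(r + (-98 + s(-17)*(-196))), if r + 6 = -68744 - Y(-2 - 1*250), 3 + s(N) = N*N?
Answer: 8*I*√17571/3 ≈ 353.48*I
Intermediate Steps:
Y(B) = 136/3 (Y(B) = (⅙)*272 = 136/3)
s(N) = -3 + N² (s(N) = -3 + N*N = -3 + N²)
r = -206386/3 (r = -6 + (-68744 - 1*136/3) = -6 + (-68744 - 136/3) = -6 - 206368/3 = -206386/3 ≈ -68795.)
√(r + (-98 + s(-17)*(-196))) = √(-206386/3 + (-98 + (-3 + (-17)²)*(-196))) = √(-206386/3 + (-98 + (-3 + 289)*(-196))) = √(-206386/3 + (-98 + 286*(-196))) = √(-206386/3 + (-98 - 56056)) = √(-206386/3 - 56154) = √(-374848/3) = 8*I*√17571/3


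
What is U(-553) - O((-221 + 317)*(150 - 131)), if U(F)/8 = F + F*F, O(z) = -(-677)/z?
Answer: 4454294875/1824 ≈ 2.4420e+6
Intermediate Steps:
O(z) = 677/z
U(F) = 8*F + 8*F² (U(F) = 8*(F + F*F) = 8*(F + F²) = 8*F + 8*F²)
U(-553) - O((-221 + 317)*(150 - 131)) = 8*(-553)*(1 - 553) - 677/((-221 + 317)*(150 - 131)) = 8*(-553)*(-552) - 677/(96*19) = 2442048 - 677/1824 = 4454294875/1824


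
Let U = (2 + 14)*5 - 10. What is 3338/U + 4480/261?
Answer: 592409/9135 ≈ 64.850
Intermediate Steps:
U = 70 (U = 16*5 - 10 = 80 - 10 = 70)
3338/U + 4480/261 = 3338/70 + 4480/261 = 3338*(1/70) + 4480*(1/261) = 1669/35 + 4480/261 = 592409/9135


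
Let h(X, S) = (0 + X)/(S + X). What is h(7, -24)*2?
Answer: -14/17 ≈ -0.82353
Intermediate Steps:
h(X, S) = X/(S + X)
h(7, -24)*2 = (7/(-24 + 7))*2 = (7/(-17))*2 = (7*(-1/17))*2 = -7/17*2 = -14/17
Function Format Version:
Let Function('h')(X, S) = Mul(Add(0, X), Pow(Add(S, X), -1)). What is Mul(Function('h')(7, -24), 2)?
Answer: Rational(-14, 17) ≈ -0.82353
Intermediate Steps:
Function('h')(X, S) = Mul(X, Pow(Add(S, X), -1))
Mul(Function('h')(7, -24), 2) = Mul(Mul(7, Pow(Add(-24, 7), -1)), 2) = Mul(Mul(7, Pow(-17, -1)), 2) = Mul(Mul(7, Rational(-1, 17)), 2) = Mul(Rational(-7, 17), 2) = Rational(-14, 17)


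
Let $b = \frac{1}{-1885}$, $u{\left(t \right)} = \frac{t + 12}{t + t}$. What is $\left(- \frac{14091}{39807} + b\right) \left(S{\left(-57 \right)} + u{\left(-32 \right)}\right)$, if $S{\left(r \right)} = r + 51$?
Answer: $\frac{31034899}{15392040} \approx 2.0163$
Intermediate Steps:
$S{\left(r \right)} = 51 + r$
$u{\left(t \right)} = \frac{12 + t}{2 t}$
$b = - \frac{1}{1885} \approx -0.0005305$
$\left(- \frac{14091}{39807} + b\right) \left(S{\left(-57 \right)} + u{\left(-32 \right)}\right) = \left(- \frac{14091}{39807} - \frac{1}{1885}\right) \left(\left(51 - 57\right) + \frac{12 - 32}{2 \left(-32\right)}\right) = \left(\left(-14091\right) \frac{1}{39807} - \frac{1}{1885}\right) \left(-6 + \frac{1}{2} \left(- \frac{1}{32}\right) \left(-20\right)\right) = \left(- \frac{4697}{13269} - \frac{1}{1885}\right) \left(-6 + \frac{5}{16}\right) = \left(- \frac{8867114}{25012065}\right) \left(- \frac{91}{16}\right) = \frac{31034899}{15392040}$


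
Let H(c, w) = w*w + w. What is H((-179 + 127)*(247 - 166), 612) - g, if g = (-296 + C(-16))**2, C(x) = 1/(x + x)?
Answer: 294422015/1024 ≈ 2.8752e+5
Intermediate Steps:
C(x) = 1/(2*x)
H(c, w) = w + w**2 (H(c, w) = w**2 + w = w + w**2)
g = 89737729/1024 (g = (-296 + (1/2)/(-16))**2 = (-296 + (1/2)*(-1/16))**2 = (-296 - 1/32)**2 = (-9473/32)**2 = 89737729/1024 ≈ 87635.)
H((-179 + 127)*(247 - 166), 612) - g = 612*(1 + 612) - 1*89737729/1024 = 612*613 - 89737729/1024 = 375156 - 89737729/1024 = 294422015/1024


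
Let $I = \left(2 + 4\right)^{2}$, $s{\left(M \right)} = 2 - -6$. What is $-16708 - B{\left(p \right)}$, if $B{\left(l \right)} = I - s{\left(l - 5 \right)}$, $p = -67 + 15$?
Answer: $-16736$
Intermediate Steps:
$p = -52$
$s{\left(M \right)} = 8$ ($s{\left(M \right)} = 2 + 6 = 8$)
$I = 36$ ($I = 6^{2} = 36$)
$B{\left(l \right)} = 28$ ($B{\left(l \right)} = 36 - 8 = 28$)
$-16708 - B{\left(p \right)} = -16708 - 28 = -16736$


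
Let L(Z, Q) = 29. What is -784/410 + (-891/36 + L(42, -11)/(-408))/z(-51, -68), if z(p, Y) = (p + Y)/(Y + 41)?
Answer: -25028443/3317720 ≈ -7.5439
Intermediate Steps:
z(p, Y) = (Y + p)/(41 + Y)
-784/410 + (-891/36 + L(42, -11)/(-408))/z(-51, -68) = -784/410 + (-891/36 + 29/(-408))/(((-68 - 51)/(41 - 68))) = -784*1/410 + (-891*1/36 + 29*(-1/408))/((-119/(-27))) = -392/205 + (-99/4 - 29/408)/((-1/27*(-119))) = -392/205 - 10127/(408*119/27) = -392/205 - 10127/408*27/119 = -392/205 - 91143/16184 = -25028443/3317720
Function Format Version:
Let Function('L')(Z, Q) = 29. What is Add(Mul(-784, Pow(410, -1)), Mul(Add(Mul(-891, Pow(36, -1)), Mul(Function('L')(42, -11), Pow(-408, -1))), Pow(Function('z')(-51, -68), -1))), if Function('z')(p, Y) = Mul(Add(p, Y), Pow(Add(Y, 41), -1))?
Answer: Rational(-25028443, 3317720) ≈ -7.5439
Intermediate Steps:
Function('z')(p, Y) = Mul(Pow(Add(41, Y), -1), Add(Y, p)) (Function('z')(p, Y) = Mul(Add(Y, p), Pow(Add(41, Y), -1)) = Mul(Pow(Add(41, Y), -1), Add(Y, p)))
Add(Mul(-784, Pow(410, -1)), Mul(Add(Mul(-891, Pow(36, -1)), Mul(Function('L')(42, -11), Pow(-408, -1))), Pow(Function('z')(-51, -68), -1))) = Add(Mul(-784, Pow(410, -1)), Mul(Add(Mul(-891, Pow(36, -1)), Mul(29, Pow(-408, -1))), Pow(Mul(Pow(Add(41, -68), -1), Add(-68, -51)), -1))) = Add(Mul(-784, Rational(1, 410)), Mul(Add(Mul(-891, Rational(1, 36)), Mul(29, Rational(-1, 408))), Pow(Mul(Pow(-27, -1), -119), -1))) = Add(Rational(-392, 205), Mul(Add(Rational(-99, 4), Rational(-29, 408)), Pow(Mul(Rational(-1, 27), -119), -1))) = Add(Rational(-392, 205), Mul(Rational(-10127, 408), Pow(Rational(119, 27), -1))) = Add(Rational(-392, 205), Mul(Rational(-10127, 408), Rational(27, 119))) = Add(Rational(-392, 205), Rational(-91143, 16184)) = Rational(-25028443, 3317720)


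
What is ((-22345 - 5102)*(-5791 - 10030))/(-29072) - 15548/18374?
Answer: -3989579579297/267084464 ≈ -14938.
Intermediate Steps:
((-22345 - 5102)*(-5791 - 10030))/(-29072) - 15548/18374 = -27447*(-15821)*(-1/29072) - 15548*1/18374 = 434238987*(-1/29072) - 7774/9187 = -434238987/29072 - 7774/9187 = -3989579579297/267084464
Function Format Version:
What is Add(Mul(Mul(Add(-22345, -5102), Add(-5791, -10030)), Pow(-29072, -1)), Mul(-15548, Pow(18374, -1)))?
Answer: Rational(-3989579579297, 267084464) ≈ -14938.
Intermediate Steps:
Add(Mul(Mul(Add(-22345, -5102), Add(-5791, -10030)), Pow(-29072, -1)), Mul(-15548, Pow(18374, -1))) = Add(Mul(Mul(-27447, -15821), Rational(-1, 29072)), Mul(-15548, Rational(1, 18374))) = Add(Mul(434238987, Rational(-1, 29072)), Rational(-7774, 9187)) = Add(Rational(-434238987, 29072), Rational(-7774, 9187)) = Rational(-3989579579297, 267084464)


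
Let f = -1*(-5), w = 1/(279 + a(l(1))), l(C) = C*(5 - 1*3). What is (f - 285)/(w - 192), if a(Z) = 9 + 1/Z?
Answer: 11540/7913 ≈ 1.4584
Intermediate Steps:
l(C) = 2*C (l(C) = C*(5 - 3) = C*2 = 2*C)
w = 2/577 (w = 1/(279 + (9 + 1/(2*1))) = 1/(279 + (9 + 1/2)) = 1/(279 + 19/2) = 1/(577/2) = 2/577 ≈ 0.0034662)
f = 5
(f - 285)/(w - 192) = (5 - 285)/(2/577 - 192) = -280/(-110782/577) = -280*(-577/110782) = 11540/7913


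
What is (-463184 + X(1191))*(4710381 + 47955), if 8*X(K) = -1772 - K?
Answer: -2205747470520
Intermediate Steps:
X(K) = -443/2 - K/8 (X(K) = (-1772 - K)/8 = -443/2 - K/8)
(-463184 + X(1191))*(4710381 + 47955) = (-463184 + (-443/2 - 1/8*1191))*(4710381 + 47955) = (-463184 + (-443/2 - 1191/8))*4758336 = (-463184 - 2963/8)*4758336 = -3708435/8*4758336 = -2205747470520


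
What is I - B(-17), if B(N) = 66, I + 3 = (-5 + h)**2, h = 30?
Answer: 556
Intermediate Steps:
I = 622 (I = -3 + (-5 + 30)**2 = -3 + 25**2 = -3 + 625 = 622)
I - B(-17) = 622 - 1*66 = 622 - 66 = 556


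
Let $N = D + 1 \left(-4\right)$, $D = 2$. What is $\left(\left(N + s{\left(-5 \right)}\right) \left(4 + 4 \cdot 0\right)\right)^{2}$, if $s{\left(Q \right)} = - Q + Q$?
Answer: $64$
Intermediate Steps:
$N = -2$ ($N = 2 + 1 \left(-4\right) = 2 - 4 = -2$)
$s{\left(Q \right)} = 0$
$\left(\left(N + s{\left(-5 \right)}\right) \left(4 + 4 \cdot 0\right)\right)^{2} = \left(\left(-2 + 0\right) \left(4 + 4 \cdot 0\right)\right)^{2} = \left(- 2 \left(4 + 0\right)\right)^{2} = \left(\left(-2\right) 4\right)^{2} = \left(-8\right)^{2} = 64$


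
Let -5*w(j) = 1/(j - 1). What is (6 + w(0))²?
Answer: 961/25 ≈ 38.440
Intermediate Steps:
w(j) = -1/(5*(-1 + j)) (w(j) = -1/(5*(j - 1)) = -1/(5*(-1 + j)))
(6 + w(0))² = (6 - 1/(-5 + 5*0))² = (6 - 1/(-5 + 0))² = (6 - 1/(-5))² = (6 - 1*(-⅕))² = (6 + ⅕)² = (31/5)² = 961/25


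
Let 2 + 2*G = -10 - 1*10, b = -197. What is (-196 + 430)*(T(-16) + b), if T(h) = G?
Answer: -48672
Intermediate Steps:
G = -11 (G = -1 + (-10 - 1*10)/2 = -1 + (-10 - 10)/2 = -1 + (1/2)*(-20) = -1 - 10 = -11)
T(h) = -11
(-196 + 430)*(T(-16) + b) = (-196 + 430)*(-11 - 197) = 234*(-208) = -48672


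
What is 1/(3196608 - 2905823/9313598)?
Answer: 9313598/29771918969761 ≈ 3.1283e-7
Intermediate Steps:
1/(3196608 - 2905823/9313598) = 1/(29771918969761/9313598) = 9313598/29771918969761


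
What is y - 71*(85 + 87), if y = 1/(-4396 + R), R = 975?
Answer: -41777253/3421 ≈ -12212.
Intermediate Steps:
y = -1/3421 (y = 1/(-4396 + 975) = 1/(-3421) = -1/3421 ≈ -0.00029231)
y - 71*(85 + 87) = -1/3421 - 71*(85 + 87) = -1/3421 - 71*172 = -1/3421 - 12212 = -41777253/3421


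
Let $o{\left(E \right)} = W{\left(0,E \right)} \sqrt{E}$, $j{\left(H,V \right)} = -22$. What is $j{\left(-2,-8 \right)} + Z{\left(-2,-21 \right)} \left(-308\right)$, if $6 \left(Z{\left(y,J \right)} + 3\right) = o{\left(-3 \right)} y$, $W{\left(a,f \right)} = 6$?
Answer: $902 + 616 i \sqrt{3} \approx 902.0 + 1066.9 i$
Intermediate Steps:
$o{\left(E \right)} = 6 \sqrt{E}$
$Z{\left(y,J \right)} = -3 + i y \sqrt{3}$ ($Z{\left(y,J \right)} = -3 + \frac{6 \sqrt{-3} y}{6} = -3 + \frac{6 i \sqrt{3} y}{6} = -3 + \frac{6 i y \sqrt{3}}{6} = -3 + i y \sqrt{3}$)
$j{\left(-2,-8 \right)} + Z{\left(-2,-21 \right)} \left(-308\right) = -22 + \left(-3 + i \left(-2\right) \sqrt{3}\right) \left(-308\right) = -22 + \left(-3 - 2 i \sqrt{3}\right) \left(-308\right) = -22 + \left(924 + 616 i \sqrt{3}\right) = 902 + 616 i \sqrt{3}$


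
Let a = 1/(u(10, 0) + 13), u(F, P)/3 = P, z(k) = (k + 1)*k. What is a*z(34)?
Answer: 1190/13 ≈ 91.538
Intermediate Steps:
z(k) = k*(1 + k) (z(k) = (1 + k)*k = k*(1 + k))
u(F, P) = 3*P
a = 1/13 (a = 1/(3*0 + 13) = 1/(0 + 13) = 1/13 ≈ 0.076923)
a*z(34) = (34*(1 + 34))/13 = (34*35)/13 = (1/13)*1190 = 1190/13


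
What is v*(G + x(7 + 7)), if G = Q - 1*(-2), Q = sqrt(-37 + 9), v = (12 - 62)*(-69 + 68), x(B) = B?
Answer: 800 + 100*I*sqrt(7) ≈ 800.0 + 264.58*I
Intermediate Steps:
v = 50 (v = -50*(-1) = 50)
Q = 2*I*sqrt(7) (Q = sqrt(-28) = 2*I*sqrt(7) ≈ 5.2915*I)
G = 2 + 2*I*sqrt(7) (G = 2*I*sqrt(7) - 1*(-2) = 2*I*sqrt(7) + 2 = 2 + 2*I*sqrt(7) ≈ 2.0 + 5.2915*I)
v*(G + x(7 + 7)) = 50*((2 + 2*I*sqrt(7)) + (7 + 7)) = 50*((2 + 2*I*sqrt(7)) + 14) = 50*(16 + 2*I*sqrt(7)) = 800 + 100*I*sqrt(7)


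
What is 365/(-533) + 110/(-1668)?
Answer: -333725/444522 ≈ -0.75075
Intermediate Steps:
365/(-533) + 110/(-1668) = 365*(-1/533) + 110*(-1/1668) = -365/533 - 55/834 = -333725/444522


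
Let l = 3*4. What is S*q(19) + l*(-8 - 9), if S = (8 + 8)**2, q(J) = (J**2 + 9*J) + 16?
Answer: 140084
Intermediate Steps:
l = 12
q(J) = 16 + J**2 + 9*J
S = 256 (S = 16**2 = 256)
S*q(19) + l*(-8 - 9) = 256*(16 + 19**2 + 9*19) + 12*(-8 - 9) = 256*(16 + 361 + 171) + 12*(-17) = 256*548 - 204 = 140288 - 204 = 140084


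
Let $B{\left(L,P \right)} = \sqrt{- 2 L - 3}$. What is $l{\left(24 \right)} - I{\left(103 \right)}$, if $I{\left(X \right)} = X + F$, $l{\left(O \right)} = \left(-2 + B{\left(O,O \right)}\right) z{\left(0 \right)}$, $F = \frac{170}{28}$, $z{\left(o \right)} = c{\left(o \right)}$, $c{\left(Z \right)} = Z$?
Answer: $- \frac{1527}{14} \approx -109.07$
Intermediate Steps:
$B{\left(L,P \right)} = \sqrt{-3 - 2 L}$
$z{\left(o \right)} = o$
$F = \frac{85}{14}$ ($F = 170 \cdot \frac{1}{28} = \frac{85}{14} \approx 6.0714$)
$l{\left(O \right)} = 0$ ($l{\left(O \right)} = \left(-2 + \sqrt{-3 - 2 O}\right) 0 = 0$)
$I{\left(X \right)} = \frac{85}{14} + X$ ($I{\left(X \right)} = X + \frac{85}{14} = \frac{85}{14} + X$)
$l{\left(24 \right)} - I{\left(103 \right)} = 0 - \left(\frac{85}{14} + 103\right) = 0 - \frac{1527}{14} = - \frac{1527}{14}$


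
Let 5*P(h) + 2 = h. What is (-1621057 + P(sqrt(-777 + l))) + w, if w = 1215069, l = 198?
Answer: -2029942/5 + I*sqrt(579)/5 ≈ -4.0599e+5 + 4.8125*I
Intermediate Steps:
P(h) = -2/5 + h/5
(-1621057 + P(sqrt(-777 + l))) + w = (-1621057 + (-2/5 + sqrt(-777 + 198)/5)) + 1215069 = (-1621057 + (-2/5 + sqrt(-579)/5)) + 1215069 = (-1621057 + (-2/5 + (I*sqrt(579))/5)) + 1215069 = (-1621057 + (-2/5 + I*sqrt(579)/5)) + 1215069 = (-8105287/5 + I*sqrt(579)/5) + 1215069 = -2029942/5 + I*sqrt(579)/5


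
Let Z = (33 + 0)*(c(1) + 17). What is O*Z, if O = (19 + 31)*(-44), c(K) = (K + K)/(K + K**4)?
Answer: -1306800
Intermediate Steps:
c(K) = 2*K/(K + K**4) (c(K) = (2*K)/(K + K**4) = 2*K/(K + K**4))
O = -2200 (O = 50*(-44) = -2200)
Z = 594 (Z = (33 + 0)*(2/(1 + 1**3) + 17) = 33*(2/(1 + 1) + 17) = 33*(2/2 + 17) = 33*(2*(1/2) + 17) = 33*(1 + 17) = 33*18 = 594)
O*Z = -2200*594 = -1306800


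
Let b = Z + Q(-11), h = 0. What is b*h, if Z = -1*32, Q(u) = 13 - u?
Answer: 0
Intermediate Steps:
Z = -32
b = -8 (b = -32 + (13 - 1*(-11)) = -32 + (13 + 11) = -32 + 24 = -8)
b*h = -8*0 = 0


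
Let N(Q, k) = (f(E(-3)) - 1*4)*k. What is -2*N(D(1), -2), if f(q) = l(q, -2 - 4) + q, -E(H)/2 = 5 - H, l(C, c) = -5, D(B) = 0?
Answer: -100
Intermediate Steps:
E(H) = -10 + 2*H (E(H) = -2*(5 - H) = -10 + 2*H)
f(q) = -5 + q
N(Q, k) = -25*k (N(Q, k) = ((-5 + (-10 + 2*(-3))) - 1*4)*k = ((-5 + (-10 - 6)) - 4)*k = ((-5 - 16) - 4)*k = (-21 - 4)*k = -25*k)
-2*N(D(1), -2) = -(-50)*(-2) = -2*50 = -100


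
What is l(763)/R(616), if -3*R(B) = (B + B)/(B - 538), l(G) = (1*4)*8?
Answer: -468/77 ≈ -6.0779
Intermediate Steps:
l(G) = 32 (l(G) = 4*8 = 32)
R(B) = -2*B/(3*(-538 + B)) (R(B) = -(B + B)/(3*(B - 538)) = -2*B/(3*(-538 + B)))
l(763)/R(616) = 32/((-2*616/(-1614 + 3*616))) = 32/((-2*616/(-1614 + 1848))) = 32/((-2*616/234)) = 32/((-2*616*1/234)) = 32/(-616/117) = 32*(-117/616) = -468/77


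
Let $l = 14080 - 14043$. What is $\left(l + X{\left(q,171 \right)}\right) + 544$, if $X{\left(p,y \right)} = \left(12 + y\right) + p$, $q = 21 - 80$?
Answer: $705$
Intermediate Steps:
$l = 37$
$q = -59$
$X{\left(p,y \right)} = 12 + p + y$
$\left(l + X{\left(q,171 \right)}\right) + 544 = \left(37 + \left(12 - 59 + 171\right)\right) + 544 = \left(37 + 124\right) + 544 = 161 + 544 = 705$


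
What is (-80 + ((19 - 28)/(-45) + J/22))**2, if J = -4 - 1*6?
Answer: 19483396/3025 ≈ 6440.8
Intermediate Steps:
J = -10 (J = -4 - 6 = -10)
(-80 + ((19 - 28)/(-45) + J/22))**2 = (-80 + ((19 - 28)/(-45) - 10/22))**2 = (-80 + (-9*(-1/45) - 10*1/22))**2 = (-80 + (1/5 - 5/11))**2 = (-80 - 14/55)**2 = (-4414/55)**2 = 19483396/3025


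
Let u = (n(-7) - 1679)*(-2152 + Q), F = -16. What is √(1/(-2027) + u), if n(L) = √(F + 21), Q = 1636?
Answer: √(3559654889329 - 2120104164*√5)/2027 ≈ 930.17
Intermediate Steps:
n(L) = √5 (n(L) = √(-16 + 21) = √5)
u = 866364 - 516*√5 (u = (√5 - 1679)*(-2152 + 1636) = (-1679 + √5)*(-516) = 866364 - 516*√5 ≈ 8.6521e+5)
√(1/(-2027) + u) = √(1/(-2027) + (866364 - 516*√5)) = √(-1/2027 + (866364 - 516*√5)) = √(1756119827/2027 - 516*√5)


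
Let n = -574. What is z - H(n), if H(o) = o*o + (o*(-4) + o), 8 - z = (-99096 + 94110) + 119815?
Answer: -446019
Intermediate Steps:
z = -114821 (z = 8 - ((-99096 + 94110) + 119815) = 8 - (-4986 + 119815) = 8 - 1*114829 = 8 - 114829 = -114821)
H(o) = o**2 - 3*o (H(o) = o**2 + (-4*o + o) = o**2 - 3*o)
z - H(n) = -114821 - (-574)*(-3 - 574) = -114821 - (-574)*(-577) = -114821 - 1*331198 = -114821 - 331198 = -446019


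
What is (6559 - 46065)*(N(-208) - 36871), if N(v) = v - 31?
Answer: 1466067660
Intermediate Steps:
N(v) = -31 + v
(6559 - 46065)*(N(-208) - 36871) = (6559 - 46065)*((-31 - 208) - 36871) = -39506*(-239 - 36871) = -39506*(-37110) = 1466067660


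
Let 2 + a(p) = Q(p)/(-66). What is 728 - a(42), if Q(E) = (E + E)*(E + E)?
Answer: 9206/11 ≈ 836.91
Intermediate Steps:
Q(E) = 4*E² (Q(E) = (2*E)*(2*E) = 4*E²)
a(p) = -2 - 2*p²/33 (a(p) = -2 + (4*p²)/(-66) = -2 + (4*p²)*(-1/66) = -2 - 2*p²/33)
728 - a(42) = 728 - (-2 - 2/33*42²) = 728 - (-2 - 2/33*1764) = 728 - (-2 - 1176/11) = 728 - 1*(-1198/11) = 728 + 1198/11 = 9206/11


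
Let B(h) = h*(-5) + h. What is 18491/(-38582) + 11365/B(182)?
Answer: -225972939/14043848 ≈ -16.091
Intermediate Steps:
B(h) = -4*h (B(h) = -5*h + h = -4*h)
18491/(-38582) + 11365/B(182) = 18491/(-38582) + 11365/((-4*182)) = 18491*(-1/38582) + 11365/(-728) = -18491/38582 + 11365*(-1/728) = -18491/38582 - 11365/728 = -225972939/14043848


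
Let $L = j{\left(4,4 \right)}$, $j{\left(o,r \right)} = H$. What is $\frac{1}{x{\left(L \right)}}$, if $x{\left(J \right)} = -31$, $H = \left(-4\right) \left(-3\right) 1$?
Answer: $- \frac{1}{31} \approx -0.032258$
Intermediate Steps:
$H = 12$ ($H = 12 \cdot 1 = 12$)
$j{\left(o,r \right)} = 12$
$L = 12$
$\frac{1}{x{\left(L \right)}} = \frac{1}{-31} = - \frac{1}{31}$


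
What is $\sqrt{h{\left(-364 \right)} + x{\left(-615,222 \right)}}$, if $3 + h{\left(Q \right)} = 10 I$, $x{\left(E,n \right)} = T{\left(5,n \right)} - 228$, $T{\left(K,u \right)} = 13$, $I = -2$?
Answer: $i \sqrt{238} \approx 15.427 i$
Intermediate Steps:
$x{\left(E,n \right)} = -215$ ($x{\left(E,n \right)} = 13 - 228 = -215$)
$h{\left(Q \right)} = -23$ ($h{\left(Q \right)} = -3 + 10 \left(-2\right) = -3 - 20 = -23$)
$\sqrt{h{\left(-364 \right)} + x{\left(-615,222 \right)}} = \sqrt{-23 - 215} = \sqrt{-238} = i \sqrt{238}$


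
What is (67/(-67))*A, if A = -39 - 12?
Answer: 51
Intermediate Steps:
A = -51
(67/(-67))*A = (67/(-67))*(-51) = (67*(-1/67))*(-51) = -1*(-51) = 51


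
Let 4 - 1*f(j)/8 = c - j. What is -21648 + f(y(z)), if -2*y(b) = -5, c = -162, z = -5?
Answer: -20300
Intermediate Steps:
y(b) = 5/2 (y(b) = -½*(-5) = 5/2)
f(j) = 1328 + 8*j (f(j) = 32 - 8*(-162 - j) = 32 + (1296 + 8*j) = 1328 + 8*j)
-21648 + f(y(z)) = -21648 + (1328 + 8*(5/2)) = -21648 + (1328 + 20) = -21648 + 1348 = -20300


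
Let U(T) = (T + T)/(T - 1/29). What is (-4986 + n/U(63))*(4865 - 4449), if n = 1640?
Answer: -3166634432/1827 ≈ -1.7332e+6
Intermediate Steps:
U(T) = 2*T/(-1/29 + T) (U(T) = (2*T)/(T - 1*1/29) = (2*T)/(T - 1/29) = (2*T)/(-1/29 + T) = 2*T/(-1/29 + T))
(-4986 + n/U(63))*(4865 - 4449) = (-4986 + 1640/((58*63/(-1 + 29*63))))*(4865 - 4449) = (-4986 + 1640/((58*63/(-1 + 1827))))*416 = (-4986 + 1640/((58*63/1826)))*416 = (-4986 + 1640/((58*63*(1/1826))))*416 = (-4986 + 1640/(1827/913))*416 = (-4986 + 1640*(913/1827))*416 = (-4986 + 1497320/1827)*416 = -7612102/1827*416 = -3166634432/1827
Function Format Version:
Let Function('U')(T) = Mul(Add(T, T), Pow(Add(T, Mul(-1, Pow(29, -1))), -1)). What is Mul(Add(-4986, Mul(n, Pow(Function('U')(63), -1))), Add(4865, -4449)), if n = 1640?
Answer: Rational(-3166634432, 1827) ≈ -1.7332e+6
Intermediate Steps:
Function('U')(T) = Mul(2, T, Pow(Add(Rational(-1, 29), T), -1)) (Function('U')(T) = Mul(Mul(2, T), Pow(Add(T, Mul(-1, Rational(1, 29))), -1)) = Mul(Mul(2, T), Pow(Add(T, Rational(-1, 29)), -1)) = Mul(Mul(2, T), Pow(Add(Rational(-1, 29), T), -1)) = Mul(2, T, Pow(Add(Rational(-1, 29), T), -1)))
Mul(Add(-4986, Mul(n, Pow(Function('U')(63), -1))), Add(4865, -4449)) = Mul(Add(-4986, Mul(1640, Pow(Mul(58, 63, Pow(Add(-1, Mul(29, 63)), -1)), -1))), Add(4865, -4449)) = Mul(Add(-4986, Mul(1640, Pow(Mul(58, 63, Pow(Add(-1, 1827), -1)), -1))), 416) = Mul(Add(-4986, Mul(1640, Pow(Mul(58, 63, Pow(1826, -1)), -1))), 416) = Mul(Add(-4986, Mul(1640, Pow(Mul(58, 63, Rational(1, 1826)), -1))), 416) = Mul(Add(-4986, Mul(1640, Pow(Rational(1827, 913), -1))), 416) = Mul(Add(-4986, Mul(1640, Rational(913, 1827))), 416) = Mul(Add(-4986, Rational(1497320, 1827)), 416) = Mul(Rational(-7612102, 1827), 416) = Rational(-3166634432, 1827)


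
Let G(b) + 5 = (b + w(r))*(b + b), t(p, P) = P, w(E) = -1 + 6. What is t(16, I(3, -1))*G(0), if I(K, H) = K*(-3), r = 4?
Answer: 45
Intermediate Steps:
w(E) = 5
I(K, H) = -3*K
G(b) = -5 + 2*b*(5 + b) (G(b) = -5 + (b + 5)*(b + b) = -5 + (5 + b)*(2*b) = -5 + 2*b*(5 + b))
t(16, I(3, -1))*G(0) = (-3*3)*(-5 + 2*0² + 10*0) = -9*(-5 + 2*0 + 0) = -9*(-5 + 0 + 0) = -9*(-5) = 45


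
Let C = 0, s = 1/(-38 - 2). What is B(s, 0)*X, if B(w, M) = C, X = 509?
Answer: 0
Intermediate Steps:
s = -1/40 (s = 1/(-40) = -1/40 ≈ -0.025000)
B(w, M) = 0
B(s, 0)*X = 0*509 = 0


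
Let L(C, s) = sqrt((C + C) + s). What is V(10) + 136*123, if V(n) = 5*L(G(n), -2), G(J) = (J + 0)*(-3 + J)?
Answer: 16728 + 5*sqrt(138) ≈ 16787.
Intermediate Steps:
G(J) = J*(-3 + J)
L(C, s) = sqrt(s + 2*C) (L(C, s) = sqrt(2*C + s) = sqrt(s + 2*C))
V(n) = 5*sqrt(-2 + 2*n*(-3 + n)) (V(n) = 5*sqrt(-2 + 2*(n*(-3 + n))) = 5*sqrt(-2 + 2*n*(-3 + n)))
V(10) + 136*123 = 5*sqrt(2)*sqrt(-1 + 10*(-3 + 10)) + 136*123 = 5*sqrt(2)*sqrt(-1 + 10*7) + 16728 = 5*sqrt(2)*sqrt(-1 + 70) + 16728 = 5*sqrt(2)*sqrt(69) + 16728 = 5*sqrt(138) + 16728 = 16728 + 5*sqrt(138)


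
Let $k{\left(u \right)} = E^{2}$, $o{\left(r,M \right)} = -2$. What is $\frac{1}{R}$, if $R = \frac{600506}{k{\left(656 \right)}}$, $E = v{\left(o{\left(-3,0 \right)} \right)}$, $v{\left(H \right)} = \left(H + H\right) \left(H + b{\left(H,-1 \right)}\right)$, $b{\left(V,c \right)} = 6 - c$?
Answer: $\frac{200}{300253} \approx 0.00066611$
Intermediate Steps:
$v{\left(H \right)} = 2 H \left(7 + H\right)$ ($v{\left(H \right)} = \left(H + H\right) \left(H + \left(6 - -1\right)\right) = 2 H \left(H + \left(6 + 1\right)\right) = 2 H \left(H + 7\right) = 2 H \left(7 + H\right)$)
$E = -20$ ($E = 2 \left(-2\right) \left(7 - 2\right) = 2 \left(-2\right) 5 = -20$)
$k{\left(u \right)} = 400$ ($k{\left(u \right)} = \left(-20\right)^{2} = 400$)
$R = \frac{300253}{200}$ ($R = \frac{600506}{400} = 600506 \cdot \frac{1}{400} = \frac{300253}{200} \approx 1501.3$)
$\frac{1}{R} = \frac{1}{\frac{300253}{200}} = \frac{200}{300253}$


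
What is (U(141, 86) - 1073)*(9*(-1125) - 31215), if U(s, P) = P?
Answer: 40802580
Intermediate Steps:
(U(141, 86) - 1073)*(9*(-1125) - 31215) = (86 - 1073)*(9*(-1125) - 31215) = -987*(-10125 - 31215) = -987*(-41340) = 40802580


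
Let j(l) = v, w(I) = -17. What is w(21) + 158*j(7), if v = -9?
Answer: -1439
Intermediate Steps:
j(l) = -9
w(21) + 158*j(7) = -17 + 158*(-9) = -17 - 1422 = -1439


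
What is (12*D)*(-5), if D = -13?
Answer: 780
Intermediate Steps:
(12*D)*(-5) = (12*(-13))*(-5) = -156*(-5) = 780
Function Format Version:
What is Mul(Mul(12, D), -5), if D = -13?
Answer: 780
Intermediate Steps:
Mul(Mul(12, D), -5) = Mul(Mul(12, -13), -5) = Mul(-156, -5) = 780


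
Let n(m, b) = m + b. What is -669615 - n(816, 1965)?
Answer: -672396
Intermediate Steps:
n(m, b) = b + m
-669615 - n(816, 1965) = -669615 - (1965 + 816) = -669615 - 1*2781 = -669615 - 2781 = -672396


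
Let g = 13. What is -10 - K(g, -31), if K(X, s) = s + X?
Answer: 8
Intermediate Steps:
K(X, s) = X + s
-10 - K(g, -31) = -10 - (13 - 31) = -10 - 1*(-18) = -10 + 18 = 8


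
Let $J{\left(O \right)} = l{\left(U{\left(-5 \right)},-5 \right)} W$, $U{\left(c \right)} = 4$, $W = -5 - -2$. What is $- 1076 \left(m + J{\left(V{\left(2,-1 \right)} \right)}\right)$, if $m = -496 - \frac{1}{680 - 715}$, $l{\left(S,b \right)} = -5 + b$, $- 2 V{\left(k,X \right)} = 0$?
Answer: $\frac{17548484}{35} \approx 5.0139 \cdot 10^{5}$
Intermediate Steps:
$V{\left(k,X \right)} = 0$ ($V{\left(k,X \right)} = \left(- \frac{1}{2}\right) 0 = 0$)
$W = -3$ ($W = -5 + 2 = -3$)
$J{\left(O \right)} = 30$ ($J{\left(O \right)} = \left(-5 - 5\right) \left(-3\right) = \left(-10\right) \left(-3\right) = 30$)
$m = - \frac{17359}{35}$ ($m = -496 - \frac{1}{-35} = -496 - - \frac{1}{35} = -496 + \frac{1}{35} = - \frac{17359}{35} \approx -495.97$)
$- 1076 \left(m + J{\left(V{\left(2,-1 \right)} \right)}\right) = - 1076 \left(- \frac{17359}{35} + 30\right) = \left(-1076\right) \left(- \frac{16309}{35}\right) = \frac{17548484}{35}$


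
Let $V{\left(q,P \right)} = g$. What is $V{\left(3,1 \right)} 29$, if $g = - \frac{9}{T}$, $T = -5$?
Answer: $\frac{261}{5} \approx 52.2$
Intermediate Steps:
$g = \frac{9}{5}$ ($g = - \frac{9}{-5} = \left(-9\right) \left(- \frac{1}{5}\right) = \frac{9}{5} \approx 1.8$)
$V{\left(q,P \right)} = \frac{9}{5}$
$V{\left(3,1 \right)} 29 = \frac{9}{5} \cdot 29 = \frac{261}{5}$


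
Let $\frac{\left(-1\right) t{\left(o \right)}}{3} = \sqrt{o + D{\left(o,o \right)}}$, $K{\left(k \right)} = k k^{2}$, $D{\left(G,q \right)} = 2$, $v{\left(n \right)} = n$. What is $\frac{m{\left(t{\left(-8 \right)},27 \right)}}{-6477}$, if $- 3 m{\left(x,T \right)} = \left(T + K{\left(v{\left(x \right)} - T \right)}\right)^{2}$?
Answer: $- \frac{1349298}{2159} + \frac{21731004 i \sqrt{6}}{2159} \approx -624.96 + 24655.0 i$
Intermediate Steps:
$K{\left(k \right)} = k^{3}$
$t{\left(o \right)} = - 3 \sqrt{2 + o}$ ($t{\left(o \right)} = - 3 \sqrt{o + 2} = - 3 \sqrt{2 + o}$)
$m{\left(x,T \right)} = - \frac{\left(T + \left(x - T\right)^{3}\right)^{2}}{3}$
$\frac{m{\left(t{\left(-8 \right)},27 \right)}}{-6477} = \frac{\left(- \frac{1}{3}\right) \left(27 - \left(27 - - 3 \sqrt{2 - 8}\right)^{3}\right)^{2}}{-6477} = - \frac{\left(27 - \left(27 - - 3 \sqrt{-6}\right)^{3}\right)^{2}}{3} \left(- \frac{1}{6477}\right) = - \frac{\left(27 - \left(27 - - 3 i \sqrt{6}\right)^{3}\right)^{2}}{3} \left(- \frac{1}{6477}\right) = - \frac{\left(27 - \left(27 + 3 i \sqrt{6}\right)^{3}\right)^{2}}{3} \left(- \frac{1}{6477}\right) = \frac{\left(27 - \left(27 + 3 i \sqrt{6}\right)^{3}\right)^{2}}{19431}$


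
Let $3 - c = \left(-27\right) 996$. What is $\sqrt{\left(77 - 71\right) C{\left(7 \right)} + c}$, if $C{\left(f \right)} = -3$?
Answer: $17 \sqrt{93} \approx 163.94$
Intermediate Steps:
$c = 26895$ ($c = 3 - \left(-27\right) 996 = 3 - -26892 = 3 + 26892 = 26895$)
$\sqrt{\left(77 - 71\right) C{\left(7 \right)} + c} = \sqrt{\left(77 - 71\right) \left(-3\right) + 26895} = \sqrt{6 \left(-3\right) + 26895} = \sqrt{-18 + 26895} = \sqrt{26877} = 17 \sqrt{93}$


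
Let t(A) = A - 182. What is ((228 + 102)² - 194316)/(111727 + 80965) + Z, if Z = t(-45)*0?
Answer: -21354/48173 ≈ -0.44328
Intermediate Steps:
t(A) = -182 + A
Z = 0 (Z = (-182 - 45)*0 = -227*0 = 0)
((228 + 102)² - 194316)/(111727 + 80965) + Z = ((228 + 102)² - 194316)/(111727 + 80965) + 0 = (330² - 194316)/192692 + 0 = (108900 - 194316)*(1/192692) + 0 = -85416*1/192692 + 0 = -21354/48173 + 0 = -21354/48173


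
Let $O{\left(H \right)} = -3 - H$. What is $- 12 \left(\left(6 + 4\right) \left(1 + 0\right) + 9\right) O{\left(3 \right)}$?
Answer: $1368$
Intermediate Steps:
$- 12 \left(\left(6 + 4\right) \left(1 + 0\right) + 9\right) O{\left(3 \right)} = - 12 \left(\left(6 + 4\right) \left(1 + 0\right) + 9\right) \left(-3 - 3\right) = - 12 \left(10 \cdot 1 + 9\right) \left(-3 - 3\right) = - 12 \left(10 + 9\right) \left(-6\right) = \left(-12\right) 19 \left(-6\right) = \left(-228\right) \left(-6\right) = 1368$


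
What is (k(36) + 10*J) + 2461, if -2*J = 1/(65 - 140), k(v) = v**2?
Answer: 56356/15 ≈ 3757.1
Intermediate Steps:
J = 1/150 (J = -1/(2*(65 - 140)) = -1/2/(-75) = -1/2*(-1/75) = 1/150 ≈ 0.0066667)
(k(36) + 10*J) + 2461 = (36**2 + 10*(1/150)) + 2461 = (1296 + 1/15) + 2461 = 19441/15 + 2461 = 56356/15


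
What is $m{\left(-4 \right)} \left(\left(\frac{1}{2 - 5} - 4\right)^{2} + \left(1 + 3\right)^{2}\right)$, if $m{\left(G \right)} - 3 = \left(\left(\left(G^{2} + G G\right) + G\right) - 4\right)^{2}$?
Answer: $\frac{60409}{3} \approx 20136.0$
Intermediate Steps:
$m{\left(G \right)} = 3 + \left(-4 + G + 2 G^{2}\right)^{2}$ ($m{\left(G \right)} = 3 + \left(\left(\left(G^{2} + G G\right) + G\right) - 4\right)^{2} = 3 + \left(\left(\left(G^{2} + G^{2}\right) + G\right) - 4\right)^{2} = 3 + \left(\left(2 G^{2} + G\right) - 4\right)^{2} = 3 + \left(\left(G + 2 G^{2}\right) - 4\right)^{2} = 3 + \left(-4 + G + 2 G^{2}\right)^{2}$)
$m{\left(-4 \right)} \left(\left(\frac{1}{2 - 5} - 4\right)^{2} + \left(1 + 3\right)^{2}\right) = \left(3 + \left(-4 - 4 + 2 \left(-4\right)^{2}\right)^{2}\right) \left(\left(\frac{1}{2 - 5} - 4\right)^{2} + \left(1 + 3\right)^{2}\right) = \left(3 + \left(-4 - 4 + 2 \cdot 16\right)^{2}\right) \left(\left(\frac{1}{-3} - 4\right)^{2} + 4^{2}\right) = \left(3 + \left(-4 - 4 + 32\right)^{2}\right) \left(\left(- \frac{1}{3} - 4\right)^{2} + 16\right) = \left(3 + 24^{2}\right) \left(\left(- \frac{13}{3}\right)^{2} + 16\right) = \left(3 + 576\right) \left(\frac{169}{9} + 16\right) = 579 \cdot \frac{313}{9} = \frac{60409}{3}$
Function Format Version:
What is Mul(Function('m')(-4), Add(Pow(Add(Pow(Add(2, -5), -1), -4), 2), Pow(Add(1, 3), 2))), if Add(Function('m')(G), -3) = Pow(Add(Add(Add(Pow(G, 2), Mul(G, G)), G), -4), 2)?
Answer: Rational(60409, 3) ≈ 20136.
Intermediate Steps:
Function('m')(G) = Add(3, Pow(Add(-4, G, Mul(2, Pow(G, 2))), 2)) (Function('m')(G) = Add(3, Pow(Add(Add(Add(Pow(G, 2), Mul(G, G)), G), -4), 2)) = Add(3, Pow(Add(Add(Add(Pow(G, 2), Pow(G, 2)), G), -4), 2)) = Add(3, Pow(Add(Add(Mul(2, Pow(G, 2)), G), -4), 2)) = Add(3, Pow(Add(Add(G, Mul(2, Pow(G, 2))), -4), 2)) = Add(3, Pow(Add(-4, G, Mul(2, Pow(G, 2))), 2)))
Mul(Function('m')(-4), Add(Pow(Add(Pow(Add(2, -5), -1), -4), 2), Pow(Add(1, 3), 2))) = Mul(Add(3, Pow(Add(-4, -4, Mul(2, Pow(-4, 2))), 2)), Add(Pow(Add(Pow(Add(2, -5), -1), -4), 2), Pow(Add(1, 3), 2))) = Mul(Add(3, Pow(Add(-4, -4, Mul(2, 16)), 2)), Add(Pow(Add(Pow(-3, -1), -4), 2), Pow(4, 2))) = Mul(Add(3, Pow(Add(-4, -4, 32), 2)), Add(Pow(Add(Rational(-1, 3), -4), 2), 16)) = Mul(Add(3, Pow(24, 2)), Add(Pow(Rational(-13, 3), 2), 16)) = Mul(Add(3, 576), Add(Rational(169, 9), 16)) = Mul(579, Rational(313, 9)) = Rational(60409, 3)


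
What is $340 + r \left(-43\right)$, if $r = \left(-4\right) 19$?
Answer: $3608$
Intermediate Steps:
$r = -76$
$340 + r \left(-43\right) = 340 - -3268 = 340 + 3268 = 3608$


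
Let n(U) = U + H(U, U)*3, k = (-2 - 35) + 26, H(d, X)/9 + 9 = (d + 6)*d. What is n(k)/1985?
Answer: 1231/1985 ≈ 0.62015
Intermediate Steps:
H(d, X) = -81 + 9*d*(6 + d) (H(d, X) = -81 + 9*((d + 6)*d) = -81 + 9*((6 + d)*d) = -81 + 9*(d*(6 + d)) = -81 + 9*d*(6 + d))
k = -11 (k = -37 + 26 = -11)
n(U) = -243 + 27*U² + 163*U (n(U) = U + (-81 + 9*U² + 54*U)*3 = U + (-243 + 27*U² + 162*U) = -243 + 27*U² + 163*U)
n(k)/1985 = (-243 + 27*(-11)² + 163*(-11))/1985 = (-243 + 27*121 - 1793)*(1/1985) = (-243 + 3267 - 1793)*(1/1985) = 1231*(1/1985) = 1231/1985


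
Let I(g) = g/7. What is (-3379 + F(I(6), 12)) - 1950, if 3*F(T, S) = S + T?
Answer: -37273/7 ≈ -5324.7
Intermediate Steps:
I(g) = g/7 (I(g) = g*(⅐) = g/7)
F(T, S) = S/3 + T/3 (F(T, S) = (S + T)/3 = S/3 + T/3)
(-3379 + F(I(6), 12)) - 1950 = (-3379 + ((⅓)*12 + ((⅐)*6)/3)) - 1950 = (-3379 + (4 + (⅓)*(6/7))) - 1950 = (-3379 + (4 + 2/7)) - 1950 = (-3379 + 30/7) - 1950 = -23623/7 - 1950 = -37273/7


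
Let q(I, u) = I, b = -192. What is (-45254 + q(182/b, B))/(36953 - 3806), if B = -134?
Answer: -4344475/3182112 ≈ -1.3653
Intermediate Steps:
(-45254 + q(182/b, B))/(36953 - 3806) = (-45254 + 182/(-192))/(36953 - 3806) = (-45254 + 182*(-1/192))/33147 = (-45254 - 91/96)*(1/33147) = -4344475/96*1/33147 = -4344475/3182112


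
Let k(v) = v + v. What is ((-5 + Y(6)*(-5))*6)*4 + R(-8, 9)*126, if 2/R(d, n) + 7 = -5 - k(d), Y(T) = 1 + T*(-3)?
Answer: 1983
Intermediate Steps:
k(v) = 2*v
Y(T) = 1 - 3*T
R(d, n) = 2/(-12 - 2*d) (R(d, n) = 2/(-7 + (-5 - 2*d)) = 2/(-12 - 2*d))
((-5 + Y(6)*(-5))*6)*4 + R(-8, 9)*126 = ((-5 + (1 - 3*6)*(-5))*6)*4 - 1/(6 - 8)*126 = ((-5 + (1 - 18)*(-5))*6)*4 - 1/(-2)*126 = ((-5 - 17*(-5))*6)*4 - 1*(-1/2)*126 = ((-5 + 85)*6)*4 + (1/2)*126 = (80*6)*4 + 63 = 480*4 + 63 = 1920 + 63 = 1983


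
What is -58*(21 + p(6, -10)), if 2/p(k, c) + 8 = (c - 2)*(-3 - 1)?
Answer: -12209/10 ≈ -1220.9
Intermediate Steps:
p(k, c) = -1/(2*c) (p(k, c) = 2/(-8 + (c - 2)*(-3 - 1)) = 2/(-8 + (-2 + c)*(-4)) = 2/(-8 + (8 - 4*c)) = 2/((-4*c)) = 2*(-1/(4*c)) = -1/(2*c))
-58*(21 + p(6, -10)) = -58*(21 - ½/(-10)) = -58*(21 - ½*(-⅒)) = -58*(21 + 1/20) = -58*421/20 = -12209/10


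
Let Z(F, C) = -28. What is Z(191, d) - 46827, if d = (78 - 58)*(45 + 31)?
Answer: -46855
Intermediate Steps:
d = 1520 (d = 20*76 = 1520)
Z(191, d) - 46827 = -28 - 46827 = -46855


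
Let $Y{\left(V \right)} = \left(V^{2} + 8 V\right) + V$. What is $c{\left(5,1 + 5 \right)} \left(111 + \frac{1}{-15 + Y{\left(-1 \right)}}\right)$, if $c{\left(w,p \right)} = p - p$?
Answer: $0$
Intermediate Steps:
$Y{\left(V \right)} = V^{2} + 9 V$
$c{\left(w,p \right)} = 0$
$c{\left(5,1 + 5 \right)} \left(111 + \frac{1}{-15 + Y{\left(-1 \right)}}\right) = 0 \left(111 + \frac{1}{-15 - \left(9 - 1\right)}\right) = 0 \left(111 + \frac{1}{-15 - 8}\right) = 0 \left(111 + \frac{1}{-23}\right) = 0 \left(111 - \frac{1}{23}\right) = 0 \cdot \frac{2552}{23} = 0$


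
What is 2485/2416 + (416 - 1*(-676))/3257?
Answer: 10731917/7868912 ≈ 1.3638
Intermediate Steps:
2485/2416 + (416 - 1*(-676))/3257 = 2485*(1/2416) + (416 + 676)*(1/3257) = 2485/2416 + 1092*(1/3257) = 2485/2416 + 1092/3257 = 10731917/7868912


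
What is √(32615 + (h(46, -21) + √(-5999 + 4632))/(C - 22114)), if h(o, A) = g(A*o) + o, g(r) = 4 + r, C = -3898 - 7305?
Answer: √(36203413997107 - 33317*I*√1367)/33317 ≈ 180.6 - 3.0724e-6*I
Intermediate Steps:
C = -11203
h(o, A) = 4 + o + A*o (h(o, A) = (4 + A*o) + o = 4 + o + A*o)
√(32615 + (h(46, -21) + √(-5999 + 4632))/(C - 22114)) = √(32615 + ((4 + 46 - 21*46) + √(-5999 + 4632))/(-11203 - 22114)) = √(32615 + ((4 + 46 - 966) + √(-1367))/(-33317)) = √(32615 + (-916 + I*√1367)*(-1/33317)) = √(32615 + (916/33317 - I*√1367/33317)) = √(1086634871/33317 - I*√1367/33317)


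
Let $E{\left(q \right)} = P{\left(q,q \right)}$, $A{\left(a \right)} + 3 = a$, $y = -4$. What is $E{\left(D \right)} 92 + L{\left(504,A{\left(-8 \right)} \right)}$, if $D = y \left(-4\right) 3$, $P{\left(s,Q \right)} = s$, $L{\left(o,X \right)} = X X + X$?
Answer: $4526$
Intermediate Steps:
$A{\left(a \right)} = -3 + a$
$L{\left(o,X \right)} = X + X^{2}$ ($L{\left(o,X \right)} = X^{2} + X = X + X^{2}$)
$D = 48$ ($D = \left(-4\right) \left(-4\right) 3 = 16 \cdot 3 = 48$)
$E{\left(q \right)} = q$
$E{\left(D \right)} 92 + L{\left(504,A{\left(-8 \right)} \right)} = 48 \cdot 92 + \left(-3 - 8\right) \left(1 - 11\right) = 4416 - 11 \left(1 - 11\right) = 4416 - -110 = 4416 + 110 = 4526$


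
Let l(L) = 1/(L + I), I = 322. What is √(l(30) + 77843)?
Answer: √602816214/88 ≈ 279.00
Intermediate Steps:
l(L) = 1/(322 + L) (l(L) = 1/(L + 322) = 1/(322 + L))
√(l(30) + 77843) = √(1/(322 + 30) + 77843) = √(1/352 + 77843) = √(27400737/352) = √602816214/88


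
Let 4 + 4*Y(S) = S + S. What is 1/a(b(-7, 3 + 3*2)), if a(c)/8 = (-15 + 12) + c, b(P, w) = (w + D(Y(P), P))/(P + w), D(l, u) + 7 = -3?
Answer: -1/28 ≈ -0.035714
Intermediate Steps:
Y(S) = -1 + S/2 (Y(S) = -1 + (S + S)/4 = -1 + (2*S)/4 = -1 + S/2)
D(l, u) = -10 (D(l, u) = -7 - 3 = -10)
b(P, w) = (-10 + w)/(P + w) (b(P, w) = (w - 10)/(P + w) = (-10 + w)/(P + w))
a(c) = -24 + 8*c (a(c) = 8*((-15 + 12) + c) = 8*(-3 + c) = -24 + 8*c)
1/a(b(-7, 3 + 3*2)) = 1/(-24 + 8*((-10 + (3 + 3*2))/(-7 + (3 + 3*2)))) = 1/(-24 + 8*((-10 + (3 + 6))/(-7 + (3 + 6)))) = 1/(-24 + 8*((-10 + 9)/(-7 + 9))) = 1/(-24 + 8*(-1/2)) = 1/(-24 + 8*((½)*(-1))) = 1/(-24 + 8*(-½)) = 1/(-24 - 4) = 1/(-28) = -1/28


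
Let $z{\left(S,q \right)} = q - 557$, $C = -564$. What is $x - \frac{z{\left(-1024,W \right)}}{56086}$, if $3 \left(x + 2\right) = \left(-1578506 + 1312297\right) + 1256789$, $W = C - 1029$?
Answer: $\frac{27778669907}{84129} \approx 3.3019 \cdot 10^{5}$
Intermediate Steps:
$W = -1593$ ($W = -564 - 1029 = -1593$)
$x = \frac{990574}{3}$ ($x = -2 + \frac{\left(-1578506 + 1312297\right) + 1256789}{3} = -2 + \frac{-266209 + 1256789}{3} = -2 + \frac{1}{3} \cdot 990580 = -2 + \frac{990580}{3} = \frac{990574}{3} \approx 3.3019 \cdot 10^{5}$)
$z{\left(S,q \right)} = -557 + q$
$x - \frac{z{\left(-1024,W \right)}}{56086} = \frac{990574}{3} - \frac{-557 - 1593}{56086} = \frac{990574}{3} - \left(-2150\right) \frac{1}{56086} = \frac{990574}{3} - - \frac{1075}{28043} = \frac{990574}{3} + \frac{1075}{28043} = \frac{27778669907}{84129}$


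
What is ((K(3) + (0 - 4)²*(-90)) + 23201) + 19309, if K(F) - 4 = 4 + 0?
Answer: 41078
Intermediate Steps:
K(F) = 8 (K(F) = 4 + (4 + 0) = 4 + 4 = 8)
((K(3) + (0 - 4)²*(-90)) + 23201) + 19309 = ((8 + (0 - 4)²*(-90)) + 23201) + 19309 = ((8 + (-4)²*(-90)) + 23201) + 19309 = ((8 + 16*(-90)) + 23201) + 19309 = ((8 - 1440) + 23201) + 19309 = (-1432 + 23201) + 19309 = 21769 + 19309 = 41078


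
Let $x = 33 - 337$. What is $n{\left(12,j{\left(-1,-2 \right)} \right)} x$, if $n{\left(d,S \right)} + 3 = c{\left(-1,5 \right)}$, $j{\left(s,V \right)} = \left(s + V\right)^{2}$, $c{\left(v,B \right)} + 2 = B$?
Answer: $0$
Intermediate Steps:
$c{\left(v,B \right)} = -2 + B$
$x = -304$ ($x = 33 - 337 = -304$)
$j{\left(s,V \right)} = \left(V + s\right)^{2}$
$n{\left(d,S \right)} = 0$ ($n{\left(d,S \right)} = -3 + \left(-2 + 5\right) = -3 + 3 = 0$)
$n{\left(12,j{\left(-1,-2 \right)} \right)} x = 0 \left(-304\right) = 0$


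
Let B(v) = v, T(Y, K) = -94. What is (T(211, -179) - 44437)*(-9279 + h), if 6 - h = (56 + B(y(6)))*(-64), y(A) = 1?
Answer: 250486875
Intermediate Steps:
h = 3654 (h = 6 - (56 + 1)*(-64) = 6 - 57*(-64) = 6 - 1*(-3648) = 6 + 3648 = 3654)
(T(211, -179) - 44437)*(-9279 + h) = (-94 - 44437)*(-9279 + 3654) = -44531*(-5625) = 250486875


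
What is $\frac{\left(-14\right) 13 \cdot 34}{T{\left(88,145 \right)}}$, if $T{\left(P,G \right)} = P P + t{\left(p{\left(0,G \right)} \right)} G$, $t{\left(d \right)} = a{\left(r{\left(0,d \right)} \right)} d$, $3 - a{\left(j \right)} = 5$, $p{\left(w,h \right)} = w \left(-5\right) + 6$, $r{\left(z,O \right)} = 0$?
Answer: $- \frac{1547}{1501} \approx -1.0306$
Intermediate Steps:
$p{\left(w,h \right)} = 6 - 5 w$ ($p{\left(w,h \right)} = - 5 w + 6 = 6 - 5 w$)
$a{\left(j \right)} = -2$ ($a{\left(j \right)} = 3 - 5 = -2$)
$t{\left(d \right)} = - 2 d$
$T{\left(P,G \right)} = P^{2} - 12 G$ ($T{\left(P,G \right)} = P P + - 2 \left(6 - 0\right) G = P^{2} + - 2 \left(6 + 0\right) G = P^{2} + \left(-2\right) 6 G = P^{2} - 12 G$)
$\frac{\left(-14\right) 13 \cdot 34}{T{\left(88,145 \right)}} = \frac{\left(-14\right) 13 \cdot 34}{88^{2} - 1740} = \frac{\left(-182\right) 34}{7744 - 1740} = - \frac{6188}{6004} = \left(-6188\right) \frac{1}{6004} = - \frac{1547}{1501}$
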